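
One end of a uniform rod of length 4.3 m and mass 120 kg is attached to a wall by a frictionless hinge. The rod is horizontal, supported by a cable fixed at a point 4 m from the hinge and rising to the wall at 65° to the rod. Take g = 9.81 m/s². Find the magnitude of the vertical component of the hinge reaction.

|H_y| ≈ 544 N

Take torques about the hinge: T sin 65° · 4 = 120×9.81×2.15 = 2531 N·m.
So T = 2531 / (0.9063 × 4) = 698.16 N.
ΣF_y = 0: H_y = (120×9.81) − T sin 65° = 1177.2 − 632.75 = 544.46 N.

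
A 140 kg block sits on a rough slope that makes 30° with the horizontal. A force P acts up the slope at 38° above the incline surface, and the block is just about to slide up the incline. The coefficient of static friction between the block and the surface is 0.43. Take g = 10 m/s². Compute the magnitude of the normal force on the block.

On the verge of sliding up the incline, friction equals μN and acts down the slope.
Perpendicular: N + P sin 38° = W cos 30° = 1212 N.
Along incline: P cos 38° = W sin 30° + μN  with W sin 30° = 700 N.
Solving the pair for P and N: P = 1160 N, N = 498.2 N (and f = μN = 214.2 N).

N ≈ 498 N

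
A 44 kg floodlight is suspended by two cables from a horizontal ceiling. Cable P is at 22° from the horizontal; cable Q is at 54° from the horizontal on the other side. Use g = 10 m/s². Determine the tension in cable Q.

Weight W = 44 × 10 = 440 N acts straight down.
Horizontal: T_P cos 22° = T_Q cos 54°  →  T_P = 0.6339 T_Q.
Vertical: T_P sin 22° + T_Q sin 54° = 440.
Substituting the horizontal relation into the vertical equation gives 1.046 T_Q = 440, so T_Q = 420.5 N.

T_Q ≈ 420 N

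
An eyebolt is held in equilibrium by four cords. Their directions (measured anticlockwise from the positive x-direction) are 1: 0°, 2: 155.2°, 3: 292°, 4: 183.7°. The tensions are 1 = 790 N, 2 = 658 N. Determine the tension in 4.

Resolve: ΣF_x = 790 cos 0° + 658 cos 155.2° + T_3 cos 292° + T_4 cos 183.7° = 0.
        ΣF_y = 790 sin 0° + 658 sin 155.2° + T_3 sin 292° + T_4 sin 183.7° = 0.
The known terms sum to (192.7, 276) N, so 0.3746 T_3 − 0.9979 T_4 = -192.7 and -0.9272 T_3 − 0.0645 T_4 = -276.
Solving simultaneously: T_3 = 277 N, T_4 = 297.1 N.

T_4 ≈ 297 N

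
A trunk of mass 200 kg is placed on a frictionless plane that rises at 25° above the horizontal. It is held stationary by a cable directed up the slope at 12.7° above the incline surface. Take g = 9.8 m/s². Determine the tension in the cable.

Take axes along and perpendicular to the incline. Weight components: W sin 25° = 828.3 N down-slope, W cos 25° = 1776 N into the surface.
Along incline: T cos 12.7° = W sin 25° → T = 849.1 N.
Perpendicular: N = W cos 25° − T sin 12.7° = 1590 N.

T ≈ 849 N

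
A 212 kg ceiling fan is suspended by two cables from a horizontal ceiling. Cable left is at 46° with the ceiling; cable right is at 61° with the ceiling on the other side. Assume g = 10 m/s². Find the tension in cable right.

Weight W = 212 × 10 = 2120 N acts straight down.
Horizontal: T_left cos 46° = T_right cos 61°  →  T_left = 0.6979 T_right.
Vertical: T_left sin 46° + T_right sin 61° = 2120.
Substituting the horizontal relation into the vertical equation gives 1.377 T_right = 2120, so T_right = 1540 N.

T_right ≈ 1540 N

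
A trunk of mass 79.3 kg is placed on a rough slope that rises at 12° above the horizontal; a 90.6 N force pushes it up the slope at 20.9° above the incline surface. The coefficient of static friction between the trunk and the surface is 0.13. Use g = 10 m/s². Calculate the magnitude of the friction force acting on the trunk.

f ≈ 80.2 N

Axes along / perpendicular to the incline. W sin 12° = 164.9 N down-slope; W cos 12° = 775.7 N into the surface.
Perpendicular: N = W cos 12° − P sin 20.9° = 775.7 − 32.32 = 743.4 N.
Along incline: P cos 20.9° + f = W sin 12° (friction acts up-slope) → f = 164.9 − 84.64 = 80.24 N.
|f| = 80.24 N ≤ μN = 96.64 N, so the trunk is indeed static.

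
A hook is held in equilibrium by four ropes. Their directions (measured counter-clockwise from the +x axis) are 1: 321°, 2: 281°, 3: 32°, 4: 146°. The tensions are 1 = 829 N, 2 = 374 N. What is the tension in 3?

T_3 ≈ 369 N

Resolve: ΣF_x = 829 cos 321° + 374 cos 281° + T_3 cos 32° + T_4 cos 146° = 0.
        ΣF_y = 829 sin 321° + 374 sin 281° + T_3 sin 32° + T_4 sin 146° = 0.
The known terms sum to (715.6, -888.8) N, so 0.8480 T_3 − 0.8290 T_4 = -715.6 and 0.5299 T_3 + 0.5592 T_4 = 888.8.
Solving simultaneously: T_3 = 368.6 N, T_4 = 1240 N.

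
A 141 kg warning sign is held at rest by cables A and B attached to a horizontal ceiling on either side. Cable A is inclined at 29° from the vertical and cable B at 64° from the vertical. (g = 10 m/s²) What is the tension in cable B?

T_B ≈ 685 N

Angles from the horizontal: cable A is 90° − 29° = 61°, cable B is 90° − 64° = 26°.
Weight W = 141 × 10 = 1410 N acts straight down.
Horizontal: T_A cos 61° = T_B cos 26°  →  T_A = 1.854 T_B.
Vertical: T_A sin 61° + T_B sin 26° = 1410.
Substituting the horizontal relation into the vertical equation gives 2.06 T_B = 1410, so T_B = 684.5 N.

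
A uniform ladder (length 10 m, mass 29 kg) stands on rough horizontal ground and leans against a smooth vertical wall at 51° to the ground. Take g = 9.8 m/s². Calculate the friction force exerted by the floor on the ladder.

Torques about the foot: N_wall · 10 sin 51° = 29×9.8×5 cos 51° → N_wall = 115.07 N.
ΣF_x = 0: f_floor = N_wall = 115.07 N.

f ≈ 115 N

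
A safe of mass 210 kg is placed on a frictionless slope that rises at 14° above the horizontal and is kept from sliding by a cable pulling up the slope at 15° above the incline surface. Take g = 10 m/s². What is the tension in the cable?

Take axes along and perpendicular to the incline. Weight components: W sin 14° = 508 N down-slope, W cos 14° = 2038 N into the surface.
Along incline: T cos 15° = W sin 14° → T = 526 N.
Perpendicular: N = W cos 14° − T sin 15° = 1901 N.

T ≈ 526 N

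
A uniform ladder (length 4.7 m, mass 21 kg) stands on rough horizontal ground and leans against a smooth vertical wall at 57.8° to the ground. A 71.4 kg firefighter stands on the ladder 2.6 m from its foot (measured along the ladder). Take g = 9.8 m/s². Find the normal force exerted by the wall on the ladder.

Torques about the foot: N_wall · 4.7 sin 57.8° = 21×9.8×2.35 cos 57.8° + 71.4×9.8×2.6 cos 57.8° → N_wall = 308.56 N.

N_wall ≈ 309 N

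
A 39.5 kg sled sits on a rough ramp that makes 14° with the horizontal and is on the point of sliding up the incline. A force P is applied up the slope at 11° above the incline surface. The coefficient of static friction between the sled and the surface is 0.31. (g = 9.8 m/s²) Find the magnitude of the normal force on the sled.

On the verge of sliding up the incline, friction equals μN and acts down the slope.
Perpendicular: N + P sin 11° = W cos 14° = 375.6 N.
Along incline: P cos 11° = W sin 14° + μN  with W sin 14° = 93.65 N.
Solving the pair for P and N: P = 201.9 N, N = 337.1 N (and f = μN = 104.5 N).

N ≈ 337 N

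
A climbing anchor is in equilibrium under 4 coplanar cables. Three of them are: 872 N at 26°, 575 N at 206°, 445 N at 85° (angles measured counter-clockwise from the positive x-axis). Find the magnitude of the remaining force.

Sum the known components: ΣF_x = 305.7 N, ΣF_y = 573.5 N.
For equilibrium the remaining force must supply (−ΣF_x, −ΣF_y) = (-305.7, -573.5) N.
Magnitude = √((-305.7)² + (-573.5)²) = 649.9 N; direction = atan2(-573.5, -305.7) = 241.9°.

F ≈ 650 N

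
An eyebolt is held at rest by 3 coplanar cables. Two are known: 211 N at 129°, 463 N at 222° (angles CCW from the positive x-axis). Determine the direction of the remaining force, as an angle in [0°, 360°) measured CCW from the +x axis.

θ ≈ 17°

Sum the known components: ΣF_x = -476.9 N, ΣF_y = -145.8 N.
For equilibrium the remaining force must supply (−ΣF_x, −ΣF_y) = (476.9, 145.8) N.
Magnitude = √((476.9)² + (145.8)²) = 498.7 N; direction = atan2(145.8, 476.9) = 17.0°.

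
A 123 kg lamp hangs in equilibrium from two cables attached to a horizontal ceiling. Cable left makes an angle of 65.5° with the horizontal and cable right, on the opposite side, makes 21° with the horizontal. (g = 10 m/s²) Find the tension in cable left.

T_left ≈ 1150 N

Weight W = 123 × 10 = 1230 N acts straight down.
Horizontal: T_left cos 65.5° = T_right cos 21°  →  T_right = 0.4442 T_left.
Vertical: T_left sin 65.5° + T_right sin 21° = 1230.
Substituting the horizontal relation into the vertical equation gives 1.069 T_left = 1230, so T_left = 1150 N.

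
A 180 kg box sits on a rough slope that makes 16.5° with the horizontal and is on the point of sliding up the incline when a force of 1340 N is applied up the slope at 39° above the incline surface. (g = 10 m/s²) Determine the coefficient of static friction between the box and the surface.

On the verge of sliding up the incline, friction is at its maximum μN and acts down the slope.
Perpendicular to incline: N = W cos 16.5° − P sin 39° = 1726 − 843.3 = 882.6 N.
Along incline: P cos 39° − μN = W sin 16.5° → μ = −(W sin 16.5° − P cos 39°) / N = 0.6007.

μ ≈ 0.601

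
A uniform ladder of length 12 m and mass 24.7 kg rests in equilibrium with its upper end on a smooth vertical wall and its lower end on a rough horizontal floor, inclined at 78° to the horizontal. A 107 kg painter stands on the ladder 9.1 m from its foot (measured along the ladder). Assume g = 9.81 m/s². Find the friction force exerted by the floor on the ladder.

Torques about the foot: N_wall · 12 sin 78° = 24.7×9.81×6 cos 78° + 107×9.81×9.1 cos 78° → N_wall = 194.95 N.
ΣF_x = 0: f_floor = N_wall = 194.95 N.

f ≈ 195 N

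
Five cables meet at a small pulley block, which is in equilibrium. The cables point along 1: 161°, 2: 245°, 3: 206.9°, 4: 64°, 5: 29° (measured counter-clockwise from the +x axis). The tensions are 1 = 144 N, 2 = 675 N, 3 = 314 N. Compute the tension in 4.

T_4 ≈ 485 N

Resolve: ΣF_x = 144 cos 161° + 675 cos 245° + 314 cos 206.9° + T_4 cos 64° + T_5 cos 29° = 0.
        ΣF_y = 144 sin 161° + 675 sin 245° + 314 sin 206.9° + T_4 sin 64° + T_5 sin 29° = 0.
The known terms sum to (-701.4, -706.9) N, so 0.4384 T_4 + 0.8746 T_5 = 701.4 and 0.8988 T_4 + 0.4848 T_5 = 706.9.
Solving simultaneously: T_4 = 485.1 N, T_5 = 558.9 N.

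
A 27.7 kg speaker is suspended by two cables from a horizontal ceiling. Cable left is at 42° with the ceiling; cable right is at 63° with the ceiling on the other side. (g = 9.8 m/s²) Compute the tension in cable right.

T_right ≈ 209 N

Weight W = 27.7 × 9.8 = 271.5 N acts straight down.
Horizontal: T_left cos 42° = T_right cos 63°  →  T_left = 0.6109 T_right.
Vertical: T_left sin 42° + T_right sin 63° = 271.5.
Substituting the horizontal relation into the vertical equation gives 1.3 T_right = 271.5, so T_right = 208.9 N.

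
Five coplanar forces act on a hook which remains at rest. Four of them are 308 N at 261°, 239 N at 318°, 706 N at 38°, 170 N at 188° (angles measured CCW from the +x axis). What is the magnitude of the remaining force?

Sum the known components: ΣF_x = 517.4 N, ΣF_y = -53.13 N.
For equilibrium the remaining force must supply (−ΣF_x, −ΣF_y) = (-517.4, 53.13) N.
Magnitude = √((-517.4)² + (53.13)²) = 520.1 N; direction = atan2(53.13, -517.4) = 174.1°.

F ≈ 520 N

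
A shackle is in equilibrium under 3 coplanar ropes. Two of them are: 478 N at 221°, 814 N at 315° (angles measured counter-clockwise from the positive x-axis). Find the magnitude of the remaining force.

F ≈ 915 N

Sum the known components: ΣF_x = 214.8 N, ΣF_y = -889.2 N.
For equilibrium the remaining force must supply (−ΣF_x, −ΣF_y) = (-214.8, 889.2) N.
Magnitude = √((-214.8)² + (889.2)²) = 914.8 N; direction = atan2(889.2, -214.8) = 103.6°.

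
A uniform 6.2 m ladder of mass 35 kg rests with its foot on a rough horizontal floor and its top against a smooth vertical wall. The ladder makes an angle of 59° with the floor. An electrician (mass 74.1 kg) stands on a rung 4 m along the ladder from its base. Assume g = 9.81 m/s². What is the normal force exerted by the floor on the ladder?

N_floor ≈ 1070 N

ΣF_y = 0: N_floor = 35×9.81 + 74.1×9.81 = 1070.3 N.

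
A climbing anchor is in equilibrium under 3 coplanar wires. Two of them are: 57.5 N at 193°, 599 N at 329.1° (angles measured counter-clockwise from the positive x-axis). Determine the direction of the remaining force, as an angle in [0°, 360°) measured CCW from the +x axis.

Sum the known components: ΣF_x = 458 N, ΣF_y = -320.5 N.
For equilibrium the remaining force must supply (−ΣF_x, −ΣF_y) = (-458, 320.5) N.
Magnitude = √((-458)² + (320.5)²) = 559 N; direction = atan2(320.5, -458) = 145.0°.

θ ≈ 145°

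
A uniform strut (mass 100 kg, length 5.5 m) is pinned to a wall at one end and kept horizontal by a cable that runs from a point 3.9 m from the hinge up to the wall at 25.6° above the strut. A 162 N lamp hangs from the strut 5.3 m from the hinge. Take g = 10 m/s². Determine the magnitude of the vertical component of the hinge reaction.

Take torques about the hinge: T sin 25.6° · 3.9 = 100×10×2.75 + 162×5.3 = 3608.6 N·m.
So T = 3608.6 / (0.4321 × 3.9) = 2141.4 N.
ΣF_y = 0: H_y = (100×10 + 162) − T sin 25.6° = 1162 − 925.28 = 236.72 N.

|H_y| ≈ 237 N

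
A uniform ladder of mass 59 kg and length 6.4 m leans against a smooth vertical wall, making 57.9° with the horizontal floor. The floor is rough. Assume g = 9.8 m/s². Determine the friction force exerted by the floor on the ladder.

f ≈ 181 N

Torques about the foot: N_wall · 6.4 sin 57.9° = 59×9.8×3.2 cos 57.9° → N_wall = 181.35 N.
ΣF_x = 0: f_floor = N_wall = 181.35 N.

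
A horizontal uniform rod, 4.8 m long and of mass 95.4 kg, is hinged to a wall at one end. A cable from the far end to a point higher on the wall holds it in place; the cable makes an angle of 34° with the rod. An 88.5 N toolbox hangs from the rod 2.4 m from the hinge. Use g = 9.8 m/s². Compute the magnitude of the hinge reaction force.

|H| ≈ 915 N

Take torques about the hinge: T sin 34° · 4.8 = 95.4×9.8×2.4 + 88.5×2.4 = 2456.2 N·m.
So T = 2456.2 / (0.5592 × 4.8) = 915.09 N.
ΣF_x = 0: H_x = T cos 34° = 758.64 N.
ΣF_y = 0: H_y = (95.4×9.8 + 88.5) − T sin 34° = 1023.4 − 511.71 = 511.71 N.
|H| = √(H_x² + H_y²) = √((758.64)² + (511.71)²) = 915.09 N.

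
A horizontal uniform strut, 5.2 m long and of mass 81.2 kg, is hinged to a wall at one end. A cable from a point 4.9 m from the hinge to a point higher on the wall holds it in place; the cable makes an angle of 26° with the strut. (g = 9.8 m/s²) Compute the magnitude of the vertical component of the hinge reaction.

|H_y| ≈ 374 N

Take torques about the hinge: T sin 26° · 4.9 = 81.2×9.8×2.6 = 2069 N·m.
So T = 2069 / (0.4384 × 4.9) = 963.2 N.
ΣF_y = 0: H_y = (81.2×9.8) − T sin 26° = 795.76 − 422.24 = 373.52 N.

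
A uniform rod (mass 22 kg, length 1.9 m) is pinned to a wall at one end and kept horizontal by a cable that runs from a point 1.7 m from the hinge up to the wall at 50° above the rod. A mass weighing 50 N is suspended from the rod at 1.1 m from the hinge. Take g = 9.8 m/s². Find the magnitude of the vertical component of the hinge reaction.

Take torques about the hinge: T sin 50° · 1.7 = 22×9.8×0.95 + 50×1.1 = 259.82 N·m.
So T = 259.82 / (0.7660 × 1.7) = 199.51 N.
ΣF_y = 0: H_y = (22×9.8 + 50) − T sin 50° = 265.6 − 152.84 = 112.76 N.

|H_y| ≈ 113 N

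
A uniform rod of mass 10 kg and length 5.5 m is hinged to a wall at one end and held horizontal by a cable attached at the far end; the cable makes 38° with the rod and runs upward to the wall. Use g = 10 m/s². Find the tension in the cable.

Take torques about the hinge: T sin 38° · 5.5 = 10×10×2.75 = 275 N·m.
So T = 275 / (0.6157 × 5.5) = 81.213 N.

T ≈ 81.2 N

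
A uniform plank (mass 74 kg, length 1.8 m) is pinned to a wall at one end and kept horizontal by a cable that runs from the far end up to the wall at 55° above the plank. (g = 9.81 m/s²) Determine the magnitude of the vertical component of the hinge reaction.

|H_y| ≈ 363 N

Take torques about the hinge: T sin 55° · 1.8 = 74×9.81×0.9 = 653.35 N·m.
So T = 653.35 / (0.8192 × 1.8) = 443.1 N.
ΣF_y = 0: H_y = (74×9.81) − T sin 55° = 725.94 − 362.97 = 362.97 N.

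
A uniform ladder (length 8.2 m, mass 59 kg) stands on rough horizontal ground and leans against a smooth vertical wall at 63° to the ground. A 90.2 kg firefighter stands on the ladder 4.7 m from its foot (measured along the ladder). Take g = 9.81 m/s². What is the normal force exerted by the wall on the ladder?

Torques about the foot: N_wall · 8.2 sin 63° = 59×9.81×4.1 cos 63° + 90.2×9.81×4.7 cos 63° → N_wall = 405.87 N.

N_wall ≈ 406 N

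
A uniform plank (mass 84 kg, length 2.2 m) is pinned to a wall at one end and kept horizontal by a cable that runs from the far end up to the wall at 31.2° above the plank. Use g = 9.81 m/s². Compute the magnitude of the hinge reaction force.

|H| ≈ 795 N

Take torques about the hinge: T sin 31.2° · 2.2 = 84×9.81×1.1 = 906.44 N·m.
So T = 906.44 / (0.5180 × 2.2) = 795.36 N.
ΣF_x = 0: H_x = T cos 31.2° = 680.33 N.
ΣF_y = 0: H_y = (84×9.81) − T sin 31.2° = 824.04 − 412.02 = 412.02 N.
|H| = √(H_x² + H_y²) = √((680.33)² + (412.02)²) = 795.36 N.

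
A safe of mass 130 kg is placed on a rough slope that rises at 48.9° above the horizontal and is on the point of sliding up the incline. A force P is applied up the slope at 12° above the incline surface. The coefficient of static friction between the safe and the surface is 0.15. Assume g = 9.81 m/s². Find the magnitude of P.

P ≈ 1080 N

On the verge of sliding up the incline, friction equals μN and acts down the slope.
Perpendicular: N + P sin 12° = W cos 48.9° = 838.4 N.
Along incline: P cos 12° = W sin 48.9° + μN  with W sin 48.9° = 961 N.
Solving the pair for P and N: P = 1077 N, N = 614.5 N (and f = μN = 92.17 N).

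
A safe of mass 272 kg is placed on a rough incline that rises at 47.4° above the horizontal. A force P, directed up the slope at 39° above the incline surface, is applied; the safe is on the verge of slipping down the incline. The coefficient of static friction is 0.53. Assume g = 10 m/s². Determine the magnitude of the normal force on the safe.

N ≈ 385 N

On the verge of sliding down the incline, friction equals μN and acts up the slope.
Perpendicular: N + P sin 39° = W cos 47.4° = 1841 N.
Along incline: P cos 39° + μN = W sin 47.4° with W sin 47.4° = 2002 N.
Solving the pair for P and N: P = 2314 N, N = 385 N (and f = μN = 204.1 N).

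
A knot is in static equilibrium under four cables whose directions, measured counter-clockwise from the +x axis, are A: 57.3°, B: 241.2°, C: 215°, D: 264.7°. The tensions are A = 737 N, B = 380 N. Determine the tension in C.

T_C ≈ 246 N

Resolve: ΣF_x = 737 cos 57.3° + 380 cos 241.2° + T_C cos 215° + T_D cos 264.7° = 0.
        ΣF_y = 737 sin 57.3° + 380 sin 241.2° + T_C sin 215° + T_D sin 264.7° = 0.
The known terms sum to (215.1, 287.2) N, so -0.8192 T_C − 0.0924 T_D = -215.1 and -0.5736 T_C − 0.9957 T_D = -287.2.
Solving simultaneously: T_C = 246 N, T_D = 146.7 N.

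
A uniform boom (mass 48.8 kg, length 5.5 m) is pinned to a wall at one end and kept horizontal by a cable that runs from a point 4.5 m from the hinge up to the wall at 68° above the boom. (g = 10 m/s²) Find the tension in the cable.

Take torques about the hinge: T sin 68° · 4.5 = 48.8×10×2.75 = 1342 N·m.
So T = 1342 / (0.9272 × 4.5) = 321.64 N.

T ≈ 322 N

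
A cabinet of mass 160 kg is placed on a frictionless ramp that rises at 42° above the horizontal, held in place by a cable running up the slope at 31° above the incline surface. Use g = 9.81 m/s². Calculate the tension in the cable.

Take axes along and perpendicular to the incline. Weight components: W sin 42° = 1050 N down-slope, W cos 42° = 1166 N into the surface.
Along incline: T cos 31° = W sin 42° → T = 1225 N.
Perpendicular: N = W cos 42° − T sin 31° = 535.4 N.

T ≈ 1230 N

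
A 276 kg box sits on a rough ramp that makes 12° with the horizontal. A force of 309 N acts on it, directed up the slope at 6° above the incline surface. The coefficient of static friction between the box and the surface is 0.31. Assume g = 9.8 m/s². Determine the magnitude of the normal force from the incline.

N ≈ 2610 N

Axes along / perpendicular to the incline. W sin 12° = 562.4 N down-slope; W cos 12° = 2646 N into the surface.
Perpendicular: N = W cos 12° − P sin 6° = 2646 − 32.3 = 2613 N.
Along incline: P cos 6° + f = W sin 12° (friction acts up-slope) → f = 562.4 − 307.3 = 255.1 N.
|f| = 255.1 N ≤ μN = 810.2 N, so the box is indeed static.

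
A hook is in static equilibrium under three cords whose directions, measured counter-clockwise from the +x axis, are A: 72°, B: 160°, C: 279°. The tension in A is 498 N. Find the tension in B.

T_B ≈ 258 N

Resolve: ΣF_x = 498 cos 72° + T_B cos 160° + T_C cos 279° = 0.
        ΣF_y = 498 sin 72° + T_B sin 160° + T_C sin 279° = 0.
The known terms sum to (153.9, 473.6) N, so -0.9397 T_B + 0.1564 T_C = -153.9 and 0.3420 T_B − 0.9877 T_C = -473.6.
Solving simultaneously: T_B = 258.5 N, T_C = 569 N.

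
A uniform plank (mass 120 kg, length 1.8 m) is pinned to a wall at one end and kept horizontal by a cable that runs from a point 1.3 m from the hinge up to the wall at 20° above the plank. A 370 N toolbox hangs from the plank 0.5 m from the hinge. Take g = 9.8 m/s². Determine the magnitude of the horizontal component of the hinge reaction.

Take torques about the hinge: T sin 20° · 1.3 = 120×9.8×0.9 + 370×0.5 = 1243.4 N·m.
So T = 1243.4 / (0.3420 × 1.3) = 2796.5 N.
ΣF_x = 0: H_x = T cos 20° = 2627.9 N.

H_x ≈ 2630 N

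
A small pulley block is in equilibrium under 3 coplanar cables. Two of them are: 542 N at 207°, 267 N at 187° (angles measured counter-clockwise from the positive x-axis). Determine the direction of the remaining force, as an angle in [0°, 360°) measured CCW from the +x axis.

Sum the known components: ΣF_x = -747.9 N, ΣF_y = -278.6 N.
For equilibrium the remaining force must supply (−ΣF_x, −ΣF_y) = (747.9, 278.6) N.
Magnitude = √((747.9)² + (278.6)²) = 798.1 N; direction = atan2(278.6, 747.9) = 20.4°.

θ ≈ 20.4°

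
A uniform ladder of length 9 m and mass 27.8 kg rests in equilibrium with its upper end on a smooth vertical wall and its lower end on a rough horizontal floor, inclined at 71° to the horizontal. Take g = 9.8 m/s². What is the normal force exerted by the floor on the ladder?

N_floor ≈ 272 N

ΣF_y = 0: N_floor = 27.8×9.8 = 272.44 N.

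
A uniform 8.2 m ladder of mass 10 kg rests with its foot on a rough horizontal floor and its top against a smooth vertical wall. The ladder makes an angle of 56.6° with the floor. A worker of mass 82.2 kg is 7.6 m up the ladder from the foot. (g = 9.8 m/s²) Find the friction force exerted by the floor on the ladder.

f ≈ 525 N

Torques about the foot: N_wall · 8.2 sin 56.6° = 10×9.8×4.1 cos 56.6° + 82.2×9.8×7.6 cos 56.6° → N_wall = 524.61 N.
ΣF_x = 0: f_floor = N_wall = 524.61 N.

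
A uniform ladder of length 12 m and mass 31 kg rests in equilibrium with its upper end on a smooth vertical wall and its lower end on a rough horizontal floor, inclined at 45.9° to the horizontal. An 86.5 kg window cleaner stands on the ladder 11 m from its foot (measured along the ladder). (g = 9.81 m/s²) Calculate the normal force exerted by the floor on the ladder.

ΣF_y = 0: N_floor = 31×9.81 + 86.5×9.81 = 1152.7 N.

N_floor ≈ 1150 N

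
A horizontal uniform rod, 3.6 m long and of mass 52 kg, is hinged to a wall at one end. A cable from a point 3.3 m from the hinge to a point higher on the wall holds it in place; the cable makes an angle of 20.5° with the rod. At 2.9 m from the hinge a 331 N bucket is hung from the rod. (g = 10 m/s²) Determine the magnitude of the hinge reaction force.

|H| ≈ 1560 N

Take torques about the hinge: T sin 20.5° · 3.3 = 52×10×1.8 + 331×2.9 = 1895.9 N·m.
So T = 1895.9 / (0.3502 × 3.3) = 1640.5 N.
ΣF_x = 0: H_x = T cos 20.5° = 1536.6 N.
ΣF_y = 0: H_y = (52×10 + 331) − T sin 20.5° = 851 − 574.52 = 276.48 N.
|H| = √(H_x² + H_y²) = √((1536.6)² + (276.48)²) = 1561.3 N.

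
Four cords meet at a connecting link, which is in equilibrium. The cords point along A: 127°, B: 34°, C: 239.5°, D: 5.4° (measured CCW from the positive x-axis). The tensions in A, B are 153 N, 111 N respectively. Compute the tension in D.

T_D ≈ 116 N

Resolve: ΣF_x = 153 cos 127° + 111 cos 34° + T_C cos 239.5° + T_D cos 5.4° = 0.
        ΣF_y = 153 sin 127° + 111 sin 34° + T_C sin 239.5° + T_D sin 5.4° = 0.
The known terms sum to (-0.05453, 184.3) N, so -0.5075 T_C + 0.9956 T_D = 0.05453 and -0.8616 T_C + 0.0941 T_D = -184.3.
Solving simultaneously: T_C = 226.5 N, T_D = 115.5 N.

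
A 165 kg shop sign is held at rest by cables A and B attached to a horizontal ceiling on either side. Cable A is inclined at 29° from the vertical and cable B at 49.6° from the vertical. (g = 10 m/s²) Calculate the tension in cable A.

T_A ≈ 1280 N

Angles from the horizontal: cable A is 90° − 29° = 61°, cable B is 90° − 49.6° = 40.4°.
Weight W = 165 × 10 = 1650 N acts straight down.
Horizontal: T_A cos 61° = T_B cos 40.4°  →  T_B = 0.6366 T_A.
Vertical: T_A sin 61° + T_B sin 40.4° = 1650.
Substituting the horizontal relation into the vertical equation gives 1.287 T_A = 1650, so T_A = 1282 N.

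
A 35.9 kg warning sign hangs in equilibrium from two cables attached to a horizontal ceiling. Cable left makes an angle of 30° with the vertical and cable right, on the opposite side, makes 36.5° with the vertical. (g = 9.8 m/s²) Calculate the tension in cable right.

Angles from the horizontal: cable left is 90° − 30° = 60°, cable right is 90° − 36.5° = 53.5°.
Weight W = 35.9 × 9.8 = 351.8 N acts straight down.
Horizontal: T_left cos 60° = T_right cos 53.5°  →  T_left = 1.19 T_right.
Vertical: T_left sin 60° + T_right sin 53.5° = 351.8.
Substituting the horizontal relation into the vertical equation gives 1.834 T_right = 351.8, so T_right = 191.8 N.

T_right ≈ 192 N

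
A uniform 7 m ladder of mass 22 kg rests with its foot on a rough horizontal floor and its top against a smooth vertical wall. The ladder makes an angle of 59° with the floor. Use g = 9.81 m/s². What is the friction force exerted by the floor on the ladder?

Torques about the foot: N_wall · 7 sin 59° = 22×9.81×3.5 cos 59° → N_wall = 64.839 N.
ΣF_x = 0: f_floor = N_wall = 64.839 N.

f ≈ 64.8 N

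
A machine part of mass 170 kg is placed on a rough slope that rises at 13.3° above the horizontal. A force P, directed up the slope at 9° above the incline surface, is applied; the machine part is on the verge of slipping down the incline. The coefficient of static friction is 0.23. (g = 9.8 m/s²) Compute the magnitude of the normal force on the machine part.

N ≈ 1620 N

On the verge of sliding down the incline, friction equals μN and acts up the slope.
Perpendicular: N + P sin 9° = W cos 13.3° = 1621 N.
Along incline: P cos 9° + μN = W sin 13.3° with W sin 13.3° = 383.3 N.
Solving the pair for P and N: P = 10.89 N, N = 1620 N (and f = μN = 372.5 N).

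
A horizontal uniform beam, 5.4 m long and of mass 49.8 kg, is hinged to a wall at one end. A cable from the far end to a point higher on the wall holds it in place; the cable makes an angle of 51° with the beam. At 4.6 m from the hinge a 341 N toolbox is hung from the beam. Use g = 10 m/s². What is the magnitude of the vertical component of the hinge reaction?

|H_y| ≈ 300 N

Take torques about the hinge: T sin 51° · 5.4 = 49.8×10×2.7 + 341×4.6 = 2913.2 N·m.
So T = 2913.2 / (0.7771 × 5.4) = 694.18 N.
ΣF_y = 0: H_y = (49.8×10 + 341) − T sin 51° = 839 − 539.48 = 299.52 N.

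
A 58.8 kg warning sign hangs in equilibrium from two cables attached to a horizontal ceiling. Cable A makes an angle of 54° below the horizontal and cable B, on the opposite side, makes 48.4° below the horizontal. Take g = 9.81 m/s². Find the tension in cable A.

T_A ≈ 392 N

Weight W = 58.8 × 9.81 = 576.8 N acts straight down.
Horizontal: T_A cos 54° = T_B cos 48.4°  →  T_B = 0.8853 T_A.
Vertical: T_A sin 54° + T_B sin 48.4° = 576.8.
Substituting the horizontal relation into the vertical equation gives 1.471 T_A = 576.8, so T_A = 392.1 N.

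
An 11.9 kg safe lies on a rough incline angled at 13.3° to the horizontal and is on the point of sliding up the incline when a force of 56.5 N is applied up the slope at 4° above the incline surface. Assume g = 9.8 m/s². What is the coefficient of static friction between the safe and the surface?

On the verge of sliding up the incline, friction is at its maximum μN and acts down the slope.
Perpendicular to incline: N = W cos 13.3° − P sin 4° = 113.5 − 3.941 = 109.6 N.
Along incline: P cos 4° − μN = W sin 13.3° → μ = −(W sin 13.3° − P cos 4°) / N = 0.2696.

μ ≈ 0.270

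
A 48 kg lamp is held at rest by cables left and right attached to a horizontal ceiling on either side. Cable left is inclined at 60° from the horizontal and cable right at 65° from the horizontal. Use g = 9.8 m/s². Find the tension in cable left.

Weight W = 48 × 9.8 = 470.4 N acts straight down.
Horizontal: T_left cos 60° = T_right cos 65°  →  T_right = 1.183 T_left.
Vertical: T_left sin 60° + T_right sin 65° = 470.4.
Substituting the horizontal relation into the vertical equation gives 1.938 T_left = 470.4, so T_left = 242.7 N.

T_left ≈ 243 N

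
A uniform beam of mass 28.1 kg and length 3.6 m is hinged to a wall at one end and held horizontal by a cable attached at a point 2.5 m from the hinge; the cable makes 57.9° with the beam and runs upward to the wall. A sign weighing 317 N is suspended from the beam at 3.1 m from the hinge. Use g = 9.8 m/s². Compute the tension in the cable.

T ≈ 698 N

Take torques about the hinge: T sin 57.9° · 2.5 = 28.1×9.8×1.8 + 317×3.1 = 1478.4 N·m.
So T = 1478.4 / (0.8471 × 2.5) = 698.07 N.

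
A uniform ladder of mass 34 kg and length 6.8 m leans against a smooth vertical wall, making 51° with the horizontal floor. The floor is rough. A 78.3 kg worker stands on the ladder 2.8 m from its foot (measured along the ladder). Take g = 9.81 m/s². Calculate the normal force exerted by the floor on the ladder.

N_floor ≈ 1100 N

ΣF_y = 0: N_floor = 34×9.81 + 78.3×9.81 = 1101.7 N.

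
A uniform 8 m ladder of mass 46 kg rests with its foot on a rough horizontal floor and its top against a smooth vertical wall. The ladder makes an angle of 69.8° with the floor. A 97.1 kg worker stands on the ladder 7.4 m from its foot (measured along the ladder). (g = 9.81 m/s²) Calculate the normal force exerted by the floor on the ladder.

ΣF_y = 0: N_floor = 46×9.81 + 97.1×9.81 = 1403.8 N.

N_floor ≈ 1400 N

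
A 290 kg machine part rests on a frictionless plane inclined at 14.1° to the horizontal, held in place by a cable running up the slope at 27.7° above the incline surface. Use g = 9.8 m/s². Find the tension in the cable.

T ≈ 782 N

Take axes along and perpendicular to the incline. Weight components: W sin 14.1° = 692.4 N down-slope, W cos 14.1° = 2756 N into the surface.
Along incline: T cos 27.7° = W sin 14.1° → T = 782 N.
Perpendicular: N = W cos 14.1° − T sin 27.7° = 2393 N.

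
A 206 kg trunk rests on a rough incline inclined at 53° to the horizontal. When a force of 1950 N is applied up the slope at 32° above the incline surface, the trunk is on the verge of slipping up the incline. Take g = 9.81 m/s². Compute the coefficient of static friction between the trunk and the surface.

On the verge of sliding up the incline, friction is at its maximum μN and acts down the slope.
Perpendicular to incline: N = W cos 53° − P sin 32° = 1216 − 1033 = 182.8 N.
Along incline: P cos 32° − μN = W sin 53° → μ = −(W sin 53° − P cos 32°) / N = 0.2175.

μ ≈ 0.217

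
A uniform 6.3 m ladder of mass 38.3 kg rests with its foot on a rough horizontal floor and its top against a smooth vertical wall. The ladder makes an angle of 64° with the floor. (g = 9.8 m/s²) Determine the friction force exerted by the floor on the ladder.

Torques about the foot: N_wall · 6.3 sin 64° = 38.3×9.8×3.15 cos 64° → N_wall = 91.533 N.
ΣF_x = 0: f_floor = N_wall = 91.533 N.

f ≈ 91.5 N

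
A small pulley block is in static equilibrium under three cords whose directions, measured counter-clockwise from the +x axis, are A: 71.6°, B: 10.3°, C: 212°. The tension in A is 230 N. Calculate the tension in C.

Resolve: ΣF_x = 230 cos 71.6° + T_B cos 10.3° + T_C cos 212° = 0.
        ΣF_y = 230 sin 71.6° + T_B sin 10.3° + T_C sin 212° = 0.
The known terms sum to (72.6, 218.2) N, so 0.9839 T_B − 0.8480 T_C = -72.6 and 0.1788 T_B − 0.5299 T_C = -218.2.
Solving simultaneously: T_B = 396.5 N, T_C = 545.6 N.

T_C ≈ 546 N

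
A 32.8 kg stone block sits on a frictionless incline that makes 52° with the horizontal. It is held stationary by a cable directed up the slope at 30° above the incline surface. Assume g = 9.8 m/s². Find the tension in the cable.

Take axes along and perpendicular to the incline. Weight components: W sin 52° = 253.3 N down-slope, W cos 52° = 197.9 N into the surface.
Along incline: T cos 30° = W sin 52° → T = 292.5 N.
Perpendicular: N = W cos 52° − T sin 30° = 51.66 N.

T ≈ 292 N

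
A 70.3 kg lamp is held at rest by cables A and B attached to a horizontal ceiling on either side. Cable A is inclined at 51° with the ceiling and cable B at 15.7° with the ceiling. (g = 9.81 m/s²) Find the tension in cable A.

T_A ≈ 723 N

Weight W = 70.3 × 9.81 = 689.6 N acts straight down.
Horizontal: T_A cos 51° = T_B cos 15.7°  →  T_B = 0.6537 T_A.
Vertical: T_A sin 51° + T_B sin 15.7° = 689.6.
Substituting the horizontal relation into the vertical equation gives 0.954 T_A = 689.6, so T_A = 722.9 N.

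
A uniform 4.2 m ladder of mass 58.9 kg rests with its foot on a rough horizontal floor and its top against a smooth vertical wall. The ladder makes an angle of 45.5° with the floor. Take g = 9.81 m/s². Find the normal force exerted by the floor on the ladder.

ΣF_y = 0: N_floor = 58.9×9.81 = 577.81 N.

N_floor ≈ 578 N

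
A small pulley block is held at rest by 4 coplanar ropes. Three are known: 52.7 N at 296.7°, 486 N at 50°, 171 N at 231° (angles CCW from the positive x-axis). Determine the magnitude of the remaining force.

F ≈ 299 N

Sum the known components: ΣF_x = 228.5 N, ΣF_y = 192.3 N.
For equilibrium the remaining force must supply (−ΣF_x, −ΣF_y) = (-228.5, -192.3) N.
Magnitude = √((-228.5)² + (-192.3)²) = 298.6 N; direction = atan2(-192.3, -228.5) = 220.1°.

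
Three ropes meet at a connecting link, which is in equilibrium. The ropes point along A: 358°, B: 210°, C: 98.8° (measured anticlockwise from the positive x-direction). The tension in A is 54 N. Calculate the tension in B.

Resolve: ΣF_x = 54 cos 358° + T_B cos 210° + T_C cos 98.8° = 0.
        ΣF_y = 54 sin 358° + T_B sin 210° + T_C sin 98.8° = 0.
The known terms sum to (53.97, -1.885) N, so -0.8660 T_B − 0.1530 T_C = -53.97 and -0.5000 T_B + 0.9882 T_C = 1.885.
Solving simultaneously: T_B = 56.89 N, T_C = 30.69 N.

T_B ≈ 56.9 N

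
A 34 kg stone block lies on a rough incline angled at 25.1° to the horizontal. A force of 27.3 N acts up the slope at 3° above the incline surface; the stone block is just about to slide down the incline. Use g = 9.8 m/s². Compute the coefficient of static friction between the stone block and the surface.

μ ≈ 0.380

On the verge of sliding down the incline, friction is at its maximum μN and acts up the slope.
Perpendicular to incline: N = W cos 25.1° − P sin 3° = 301.7 − 1.429 = 300.3 N.
Along incline: P cos 3° + μN = W sin 25.1° → μ = (W sin 25.1° − P cos 3°) / N = 0.3799.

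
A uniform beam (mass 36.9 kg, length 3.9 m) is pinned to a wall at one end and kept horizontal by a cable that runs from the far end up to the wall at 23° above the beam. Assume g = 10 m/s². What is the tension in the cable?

Take torques about the hinge: T sin 23° · 3.9 = 36.9×10×1.95 = 719.55 N·m.
So T = 719.55 / (0.3907 × 3.9) = 472.19 N.

T ≈ 472 N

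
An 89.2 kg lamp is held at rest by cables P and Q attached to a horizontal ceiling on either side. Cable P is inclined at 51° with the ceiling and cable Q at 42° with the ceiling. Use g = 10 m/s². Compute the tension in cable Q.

Weight W = 89.2 × 10 = 892 N acts straight down.
Horizontal: T_P cos 51° = T_Q cos 42°  →  T_P = 1.181 T_Q.
Vertical: T_P sin 51° + T_Q sin 42° = 892.
Substituting the horizontal relation into the vertical equation gives 1.587 T_Q = 892, so T_Q = 562.1 N.

T_Q ≈ 562 N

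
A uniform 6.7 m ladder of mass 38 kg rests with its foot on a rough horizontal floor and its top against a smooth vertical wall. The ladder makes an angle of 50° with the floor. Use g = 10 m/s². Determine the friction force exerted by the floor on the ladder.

f ≈ 159 N

Torques about the foot: N_wall · 6.7 sin 50° = 38×10×3.35 cos 50° → N_wall = 159.43 N.
ΣF_x = 0: f_floor = N_wall = 159.43 N.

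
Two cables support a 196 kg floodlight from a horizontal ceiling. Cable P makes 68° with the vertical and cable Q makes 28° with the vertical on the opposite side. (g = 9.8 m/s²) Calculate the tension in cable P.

Angles from the horizontal: cable P is 90° − 68° = 22°, cable Q is 90° − 28° = 62°.
Weight W = 196 × 9.8 = 1921 N acts straight down.
Horizontal: T_P cos 22° = T_Q cos 62°  →  T_Q = 1.975 T_P.
Vertical: T_P sin 22° + T_Q sin 62° = 1921.
Substituting the horizontal relation into the vertical equation gives 2.118 T_P = 1921, so T_P = 906.7 N.

T_P ≈ 907 N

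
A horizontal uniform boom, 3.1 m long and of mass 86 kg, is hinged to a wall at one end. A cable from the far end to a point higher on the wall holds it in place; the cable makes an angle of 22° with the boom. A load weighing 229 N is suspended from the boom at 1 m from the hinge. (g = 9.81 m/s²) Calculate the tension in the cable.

Take torques about the hinge: T sin 22° · 3.1 = 86×9.81×1.55 + 229×1 = 1536.7 N·m.
So T = 1536.7 / (0.3746 × 3.1) = 1323.3 N.

T ≈ 1320 N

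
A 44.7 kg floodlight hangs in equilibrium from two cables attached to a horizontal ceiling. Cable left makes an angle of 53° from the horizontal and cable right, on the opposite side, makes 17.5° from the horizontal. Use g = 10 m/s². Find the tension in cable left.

T_left ≈ 452 N

Weight W = 44.7 × 10 = 447 N acts straight down.
Horizontal: T_left cos 53° = T_right cos 17.5°  →  T_right = 0.631 T_left.
Vertical: T_left sin 53° + T_right sin 17.5° = 447.
Substituting the horizontal relation into the vertical equation gives 0.9884 T_left = 447, so T_left = 452.3 N.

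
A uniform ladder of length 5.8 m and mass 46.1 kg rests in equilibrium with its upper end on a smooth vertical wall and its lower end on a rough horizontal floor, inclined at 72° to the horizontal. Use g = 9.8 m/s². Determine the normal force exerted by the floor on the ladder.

ΣF_y = 0: N_floor = 46.1×9.8 = 451.78 N.

N_floor ≈ 452 N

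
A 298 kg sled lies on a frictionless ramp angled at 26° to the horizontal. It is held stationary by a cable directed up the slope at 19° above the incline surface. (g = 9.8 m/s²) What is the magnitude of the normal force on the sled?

Take axes along and perpendicular to the incline. Weight components: W sin 26° = 1280 N down-slope, W cos 26° = 2625 N into the surface.
Along incline: T cos 19° = W sin 26° → T = 1354 N.
Perpendicular: N = W cos 26° − T sin 19° = 2184 N.

N ≈ 2180 N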